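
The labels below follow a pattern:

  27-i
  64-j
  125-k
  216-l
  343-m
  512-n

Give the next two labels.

First component goes 27, 64, 125, 216, 343, 512 → 729 → 1000 (perfect cubes: 3³, 4³, 5³, …).
Letter — letters move forward 1 place in the alphabet: i, j, k, l, m, n → o → p.
Putting the parts together: 729-o and then 1000-p.

729-o then 1000-p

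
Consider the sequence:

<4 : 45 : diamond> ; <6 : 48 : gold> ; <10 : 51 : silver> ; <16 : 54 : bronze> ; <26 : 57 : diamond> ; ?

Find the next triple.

<42 : 60 : gold>

First component: 4, 6, 10, 16, 26 → 42 (each term is the sum of the two before it).
Second component: +3 each step, so 45, 48, 51, 54, 57 → 60.
Rank goes diamond, gold, silver, bronze, diamond → gold (repeats diamond → gold → silver → bronze).
Putting it together: <42 : 60 : gold>.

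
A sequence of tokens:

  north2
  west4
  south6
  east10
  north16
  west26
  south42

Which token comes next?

east68

Direction: repeats north → west → south → east; north, west, south, east, north, west, south → east.
Second component: each term is the sum of the two before it, so 2, 4, 6, 10, 16, 26, 42 → 68.
Combining the parts gives east68.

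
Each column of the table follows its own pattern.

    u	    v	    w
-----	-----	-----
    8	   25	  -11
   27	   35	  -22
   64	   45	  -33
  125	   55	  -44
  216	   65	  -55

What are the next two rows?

Column u: perfect cubes: 2³, 3³, 4³, …, so 8, 27, 64, 125, 216 → 343 → 512.
Column v — +10 each step: 25, 35, 45, 55, 65 → 75 → 85.
Column w goes -11, -22, -33, -44, -55 → -66 → -77 (−11 each step).
So the next two rows are 343  75  -66 and 512  85  -77.

343  75  -66; 512  85  -77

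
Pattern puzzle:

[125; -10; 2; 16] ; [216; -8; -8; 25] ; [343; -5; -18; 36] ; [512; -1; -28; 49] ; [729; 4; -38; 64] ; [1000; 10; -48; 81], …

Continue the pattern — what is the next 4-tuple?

First value — perfect cubes: 5³, 6³, 7³, …: 125, 216, 343, 512, 729, 1000 → 1331.
For the second value, differences are 2, 3, 4, … (increasing by 1 each time): -10, -8, -5, -1, 4, 10 → 17.
Third value: 2, -8, -18, -28, -38, -48 → -58 (−10 each step).
Fourth value: perfect squares: 4², 5², 6², …; 16, 25, 36, 49, 64, 81 → 100.
Combining the parts gives [1331; 17; -58; 100].

[1331; 17; -58; 100]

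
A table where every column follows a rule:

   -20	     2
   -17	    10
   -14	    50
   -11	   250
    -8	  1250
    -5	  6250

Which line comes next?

-2  31250

For the first component, +3 each step: -20, -17, -14, -11, -8, -5 → -2.
For the second component, ×5 each step: 2, 10, 50, 250, 1250, 6250 → 31250.
Putting it together: -2  31250.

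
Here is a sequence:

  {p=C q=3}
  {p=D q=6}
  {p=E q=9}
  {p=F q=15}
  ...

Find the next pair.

{p=G q=24}

P: letters move forward 1 place in the alphabet, so C, D, E, F → G.
For the q, each term is the sum of the two before it: 3, 6, 9, 15 → 24.
Putting it together: {p=G q=24}.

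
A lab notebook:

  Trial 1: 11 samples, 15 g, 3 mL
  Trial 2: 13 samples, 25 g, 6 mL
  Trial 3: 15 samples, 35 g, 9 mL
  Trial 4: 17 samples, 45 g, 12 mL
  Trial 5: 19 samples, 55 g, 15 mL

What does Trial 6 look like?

For the samples, +2 each step: 11, 13, 15, 17, 19 → 21.
For the g, +10 each step: 15, 25, 35, 45, 55 → 65.
ML goes 3, 6, 9, 12, 15 → 18 (+3 each step).
Combining the parts gives 21 samples, 65 g, 18 mL.

21 samples, 65 g, 18 mL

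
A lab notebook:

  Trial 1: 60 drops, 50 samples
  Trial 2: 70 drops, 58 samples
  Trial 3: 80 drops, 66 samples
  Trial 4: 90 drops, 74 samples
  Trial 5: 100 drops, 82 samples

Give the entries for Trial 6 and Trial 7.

110 drops, 90 samples; 120 drops, 98 samples

For the drops, +10 each step: 60, 70, 80, 90, 100 → 110 → 120.
Samples: +8 each step, so 50, 58, 66, 74, 82 → 90 → 98.
Putting the parts together: 110 drops, 90 samples and then 120 drops, 98 samples.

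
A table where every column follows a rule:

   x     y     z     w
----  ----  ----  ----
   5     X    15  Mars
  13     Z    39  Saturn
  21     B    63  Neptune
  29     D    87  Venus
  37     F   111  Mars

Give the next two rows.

45  H  135  Saturn; 53  J  159  Neptune

Column x — +8 each step: 5, 13, 21, 29, 37 → 45 → 53.
Column y: letters move forward 2 places in the alphabet, wrapping Z→A, so X, Z, B, D, F → H → J.
For the column z, always 3 × the column x: 15, 39, 63, 87, 111 → 135 → 159.
For the column w, repeats Mars → Saturn → Neptune → Venus: Mars, Saturn, Neptune, Venus, Mars → Saturn → Neptune.
So the next two rows are 45  H  135  Saturn and 53  J  159  Neptune.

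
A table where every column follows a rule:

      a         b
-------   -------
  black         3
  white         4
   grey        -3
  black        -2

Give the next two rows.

For the column a, repeats black → white → grey: black, white, grey, black → white → grey.
Column b: alternating steps +1, −7, +1, −7, …, so 3, 4, -3, -2 → -9 → -8.
Putting the parts together: white  -9 and then grey  -8.

white  -9; grey  -8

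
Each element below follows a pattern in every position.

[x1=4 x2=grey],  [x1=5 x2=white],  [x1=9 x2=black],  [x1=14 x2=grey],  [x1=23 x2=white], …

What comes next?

X1 goes 4, 5, 9, 14, 23 → 37 (each term is the sum of the two before it).
X2: repeats grey → white → black; grey, white, black, grey, white → black.
Combining the parts gives [x1=37 x2=black].

[x1=37 x2=black]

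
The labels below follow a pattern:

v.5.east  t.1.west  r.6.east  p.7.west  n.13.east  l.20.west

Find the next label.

j.33.east

Letter: v, t, r, p, n, l → j (letters move back 2 places in the alphabet).
Second component goes 5, 1, 6, 7, 13, 20 → 33 (each term is the sum of the two before it).
Direction: alternates east ↔ west, so east, west, east, west, east, west → east.
So the next label is j.33.east.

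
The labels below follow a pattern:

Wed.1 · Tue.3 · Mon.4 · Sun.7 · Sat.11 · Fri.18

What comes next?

Day: runs backward through the weekdays Mon→Sun, so Wed, Tue, Mon, Sun, Sat, Fri → Thu.
Second component: each term is the sum of the two before it; 1, 3, 4, 7, 11, 18 → 29.
So the next label is Thu.29.

Thu.29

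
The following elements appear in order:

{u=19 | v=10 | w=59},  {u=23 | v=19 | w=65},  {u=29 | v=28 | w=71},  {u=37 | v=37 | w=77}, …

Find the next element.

U: differences are 4, 6, 8, … (increasing by 2 each time); 19, 23, 29, 37 → 47.
V goes 10, 19, 28, 37 → 46 (+9 each step).
W — +6 each step: 59, 65, 71, 77 → 83.
So the next element is {u=47 | v=46 | w=83}.

{u=47 | v=46 | w=83}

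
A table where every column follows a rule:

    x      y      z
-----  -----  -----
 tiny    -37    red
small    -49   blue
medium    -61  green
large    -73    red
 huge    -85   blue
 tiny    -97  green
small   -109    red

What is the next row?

medium  -121  blue

Column x goes tiny, small, medium, large, huge, tiny, small → medium (repeats tiny → small → medium → large → huge).
Column y — −12 each step: -37, -49, -61, -73, -85, -97, -109 → -121.
Column z goes red, blue, green, red, blue, green, red → blue (repeats red → blue → green).
Combining the parts gives medium  -121  blue.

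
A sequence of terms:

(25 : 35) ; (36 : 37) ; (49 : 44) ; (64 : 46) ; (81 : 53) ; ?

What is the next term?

(100 : 55)

First value: perfect squares: 5², 6², 7², …, so 25, 36, 49, 64, 81 → 100.
Second value: alternating steps +2, +7, +2, +7, …, so 35, 37, 44, 46, 53 → 55.
Combining the parts gives (100 : 55).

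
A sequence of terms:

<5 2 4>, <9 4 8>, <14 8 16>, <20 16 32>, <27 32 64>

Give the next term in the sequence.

<35 64 128>

First component: differences are 4, 5, 6, … (increasing by 1 each time); 5, 9, 14, 20, 27 → 35.
Second component: ×2 each step, so 2, 4, 8, 16, 32 → 64.
Third component: always 2 × the second component; 4, 8, 16, 32, 64 → 128.
So the next term is <35 64 128>.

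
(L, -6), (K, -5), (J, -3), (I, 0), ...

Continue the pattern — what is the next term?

Letter: L, K, J, I → H (letters move back 1 place in the alphabet).
Second coordinate: differences are 1, 2, 3, … (increasing by 1 each time); -6, -5, -3, 0 → 4.
So the next term is (H, 4).

(H, 4)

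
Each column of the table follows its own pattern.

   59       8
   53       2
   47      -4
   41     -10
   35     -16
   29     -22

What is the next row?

23  -28

First component — −6 each step: 59, 53, 47, 41, 35, 29 → 23.
Second component goes 8, 2, -4, -10, -16, -22 → -28 (−6 each step).
So the next row is 23  -28.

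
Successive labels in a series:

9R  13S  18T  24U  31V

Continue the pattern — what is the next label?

First component goes 9, 13, 18, 24, 31 → 39 (differences are 4, 5, 6, … (increasing by 1 each time)).
Letter: letters move forward 1 place in the alphabet; R, S, T, U, V → W.
Putting it together: 39W.

39W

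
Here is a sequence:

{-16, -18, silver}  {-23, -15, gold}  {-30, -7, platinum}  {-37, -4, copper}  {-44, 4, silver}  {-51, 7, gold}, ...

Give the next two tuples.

First entry: −7 each step; -16, -23, -30, -37, -44, -51 → -58 → -65.
Second entry: alternating steps +3, +8, +3, +8, …, so -18, -15, -7, -4, 4, 7 → 15 → 18.
Metal goes silver, gold, platinum, copper, silver, gold → platinum → copper (repeats silver → gold → platinum → copper).
Putting the parts together: {-58, 15, platinum} and then {-65, 18, copper}.

{-58, 15, platinum}, {-65, 18, copper}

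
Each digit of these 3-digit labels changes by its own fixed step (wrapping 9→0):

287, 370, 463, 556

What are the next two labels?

First digit: +1 each step, mod 10; 2, 3, 4, 5 → 6 → 7.
Second digit: −1 each step, mod 10, so 8, 7, 6, 5 → 4 → 3.
Third digit — +3 each step, mod 10: 7, 0, 3, 6 → 9 → 2.
So the next two labels are 649 and 732.

649 then 732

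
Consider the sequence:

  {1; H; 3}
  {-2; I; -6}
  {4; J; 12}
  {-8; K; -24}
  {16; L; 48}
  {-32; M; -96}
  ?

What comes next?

{64; N; 192}

First value: ×(-2) each step, so 1, -2, 4, -8, 16, -32 → 64.
Letter: letters move forward 1 place in the alphabet, so H, I, J, K, L, M → N.
Third value: always 3 × the first value; 3, -6, 12, -24, 48, -96 → 192.
Combining the parts gives {64; N; 192}.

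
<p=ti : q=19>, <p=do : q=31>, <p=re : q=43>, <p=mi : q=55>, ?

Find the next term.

P: runs through the solfège scale do→ti, so ti, do, re, mi → fa.
Q: 19, 31, 43, 55 → 67 (+12 each step).
So the next term is <p=fa : q=67>.

<p=fa : q=67>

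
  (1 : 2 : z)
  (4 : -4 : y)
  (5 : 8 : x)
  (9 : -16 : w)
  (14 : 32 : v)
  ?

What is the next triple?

First part: each term is the sum of the two before it; 1, 4, 5, 9, 14 → 23.
Second part: ×(-2) each step; 2, -4, 8, -16, 32 → -64.
Letter: letters move back 1 place in the alphabet, so z, y, x, w, v → u.
Combining the parts gives (23 : -64 : u).

(23 : -64 : u)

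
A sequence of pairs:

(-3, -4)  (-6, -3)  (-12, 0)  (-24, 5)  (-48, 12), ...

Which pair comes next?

(-96, 21)

First part — ×2 each step: -3, -6, -12, -24, -48 → -96.
Second part: differences are 1, 3, 5, … (increasing by 2 each time); -4, -3, 0, 5, 12 → 21.
Putting it together: (-96, 21).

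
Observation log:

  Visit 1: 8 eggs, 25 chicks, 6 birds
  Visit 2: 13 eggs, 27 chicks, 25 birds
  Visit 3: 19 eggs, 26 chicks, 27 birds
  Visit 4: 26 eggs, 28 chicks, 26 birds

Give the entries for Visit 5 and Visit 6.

34 eggs, 27 chicks, 28 birds; 43 eggs, 29 chicks, 27 birds

For the eggs, differences are 5, 6, 7, … (increasing by 1 each time): 8, 13, 19, 26 → 34 → 43.
Chicks: alternating steps +2, −1, +2, −1, …; 25, 27, 26, 28 → 27 → 29.
Birds: always the previous value of the chicks, so 6, 25, 27, 26 → 28 → 27.
Putting the parts together: 34 eggs, 27 chicks, 28 birds and then 43 eggs, 29 chicks, 27 birds.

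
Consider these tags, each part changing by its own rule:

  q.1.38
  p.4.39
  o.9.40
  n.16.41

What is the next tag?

m.25.42

Letter: letters move back 1 place in the alphabet; q, p, o, n → m.
Second component: perfect squares: 1², 2², 3², …; 1, 4, 9, 16 → 25.
For the third component, +1 each step: 38, 39, 40, 41 → 42.
So the next tag is m.25.42.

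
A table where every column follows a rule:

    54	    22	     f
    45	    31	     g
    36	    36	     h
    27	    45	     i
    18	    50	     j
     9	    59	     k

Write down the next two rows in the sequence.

0  64  l; -9  73  m

First component: 54, 45, 36, 27, 18, 9 → 0 → -9 (−9 each step).
Second component goes 22, 31, 36, 45, 50, 59 → 64 → 73 (alternating steps +9, +5, +9, +5, …).
For the letter, letters move forward 1 place in the alphabet: f, g, h, i, j, k → l → m.
Putting the parts together: 0  64  l and then -9  73  m.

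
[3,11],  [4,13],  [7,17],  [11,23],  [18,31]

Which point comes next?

[29,41]

For the first coordinate, each term is the sum of the two before it: 3, 4, 7, 11, 18 → 29.
Second coordinate: 11, 13, 17, 23, 31 → 41 (differences are 2, 4, 6, … (increasing by 2 each time)).
So the next point is [29,41].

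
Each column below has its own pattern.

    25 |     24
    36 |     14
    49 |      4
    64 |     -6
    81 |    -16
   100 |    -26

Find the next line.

121  -36

First component: perfect squares: 5², 6², 7², …; 25, 36, 49, 64, 81, 100 → 121.
Second component: −10 each step; 24, 14, 4, -6, -16, -26 → -36.
Combining the parts gives 121  -36.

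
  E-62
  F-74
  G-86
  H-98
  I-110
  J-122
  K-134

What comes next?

For the letter, letters move forward 1 place in the alphabet: E, F, G, H, I, J, K → L.
Second component: 62, 74, 86, 98, 110, 122, 134 → 146 (+12 each step).
So the next tag is L-146.

L-146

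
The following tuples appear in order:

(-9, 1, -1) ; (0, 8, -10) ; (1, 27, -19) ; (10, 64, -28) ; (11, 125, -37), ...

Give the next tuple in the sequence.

First slot: alternating steps +9, +1, +9, +1, …, so -9, 0, 1, 10, 11 → 20.
Second slot — perfect cubes: 1³, 2³, 3³, …: 1, 8, 27, 64, 125 → 216.
Third slot: -1, -10, -19, -28, -37 → -46 (−9 each step).
So the next tuple is (20, 216, -46).

(20, 216, -46)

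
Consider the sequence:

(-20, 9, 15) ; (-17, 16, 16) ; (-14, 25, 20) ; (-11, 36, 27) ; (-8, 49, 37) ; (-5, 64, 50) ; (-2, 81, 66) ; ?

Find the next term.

For the first slot, +3 each step: -20, -17, -14, -11, -8, -5, -2 → 1.
Second slot goes 9, 16, 25, 36, 49, 64, 81 → 100 (perfect squares: 3², 4², 5², …).
Third slot goes 15, 16, 20, 27, 37, 50, 66 → 85 (differences are 1, 4, 7, … (increasing by 3 each time)).
So the next term is (1, 100, 85).

(1, 100, 85)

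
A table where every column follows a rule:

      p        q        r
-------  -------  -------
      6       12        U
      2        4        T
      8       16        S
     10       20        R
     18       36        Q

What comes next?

28  56  P

Column p goes 6, 2, 8, 10, 18 → 28 (each term is the sum of the two before it).
Column q: always 2 × the column p; 12, 4, 16, 20, 36 → 56.
Column r goes U, T, S, R, Q → P (letters move back 1 place in the alphabet).
So the next row is 28  56  P.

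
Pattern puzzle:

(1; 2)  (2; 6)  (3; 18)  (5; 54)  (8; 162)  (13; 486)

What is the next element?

(21; 1458)

First component: each term is the sum of the two before it, so 1, 2, 3, 5, 8, 13 → 21.
Second component: ×3 each step, so 2, 6, 18, 54, 162, 486 → 1458.
So the next element is (21; 1458).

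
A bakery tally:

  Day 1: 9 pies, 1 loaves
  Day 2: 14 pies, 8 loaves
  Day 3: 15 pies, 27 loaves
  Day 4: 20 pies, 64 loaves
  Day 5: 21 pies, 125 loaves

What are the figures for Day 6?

Pies: 9, 14, 15, 20, 21 → 26 (alternating steps +5, +1, +5, +1, …).
Loaves: perfect cubes: 1³, 2³, 3³, …, so 1, 8, 27, 64, 125 → 216.
So the next record is 26 pies, 216 loaves.

26 pies, 216 loaves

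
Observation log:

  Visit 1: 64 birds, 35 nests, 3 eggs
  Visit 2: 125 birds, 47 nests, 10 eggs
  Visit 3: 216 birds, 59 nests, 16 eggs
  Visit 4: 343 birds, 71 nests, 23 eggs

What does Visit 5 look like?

512 birds, 83 nests, 29 eggs

Birds: perfect cubes: 4³, 5³, 6³, …, so 64, 125, 216, 343 → 512.
Nests — +12 each step: 35, 47, 59, 71 → 83.
Eggs: alternating steps +7, +6, +7, +6, …; 3, 10, 16, 23 → 29.
So the next line is 512 birds, 83 nests, 29 eggs.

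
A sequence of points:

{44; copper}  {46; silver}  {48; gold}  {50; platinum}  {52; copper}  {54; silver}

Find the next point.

{56; gold}

For the first component, +2 each step: 44, 46, 48, 50, 52, 54 → 56.
Metal goes copper, silver, gold, platinum, copper, silver → gold (repeats copper → silver → gold → platinum).
Putting it together: {56; gold}.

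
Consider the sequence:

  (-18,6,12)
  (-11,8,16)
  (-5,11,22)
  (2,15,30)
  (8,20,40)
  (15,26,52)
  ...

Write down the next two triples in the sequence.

(21,33,66), (28,41,82)

First value: alternating steps +7, +6, +7, +6, …; -18, -11, -5, 2, 8, 15 → 21 → 28.
Second value: differences are 2, 3, 4, … (increasing by 1 each time), so 6, 8, 11, 15, 20, 26 → 33 → 41.
Third value: 12, 16, 22, 30, 40, 52 → 66 → 82 (always 2 × the second value).
So the next two triples are (21,33,66) and (28,41,82).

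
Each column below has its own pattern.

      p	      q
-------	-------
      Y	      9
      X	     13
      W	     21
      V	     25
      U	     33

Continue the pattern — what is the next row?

T  37

Column p — letters move back 1 place in the alphabet: Y, X, W, V, U → T.
Column q: alternating steps +4, +8, +4, +8, …, so 9, 13, 21, 25, 33 → 37.
So the next row is T  37.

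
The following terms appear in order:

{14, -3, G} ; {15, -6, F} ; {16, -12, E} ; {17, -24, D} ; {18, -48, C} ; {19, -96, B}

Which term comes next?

{20, -192, A}

First component goes 14, 15, 16, 17, 18, 19 → 20 (+1 each step).
Second component: -3, -6, -12, -24, -48, -96 → -192 (×2 each step).
Letter: letters move back 1 place in the alphabet, so G, F, E, D, C, B → A.
So the next term is {20, -192, A}.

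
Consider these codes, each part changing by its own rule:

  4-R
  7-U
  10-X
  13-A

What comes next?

16-D

For the first component, +3 each step: 4, 7, 10, 13 → 16.
Letter: letters move forward 3 places in the alphabet, wrapping Z→A; R, U, X, A → D.
So the next code is 16-D.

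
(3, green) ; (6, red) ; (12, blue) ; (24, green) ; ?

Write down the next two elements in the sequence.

First coordinate — ×2 each step: 3, 6, 12, 24 → 48 → 96.
For the colour, repeats green → red → blue: green, red, blue, green → red → blue.
Putting the parts together: (48, red) and then (96, blue).

(48, red), (96, blue)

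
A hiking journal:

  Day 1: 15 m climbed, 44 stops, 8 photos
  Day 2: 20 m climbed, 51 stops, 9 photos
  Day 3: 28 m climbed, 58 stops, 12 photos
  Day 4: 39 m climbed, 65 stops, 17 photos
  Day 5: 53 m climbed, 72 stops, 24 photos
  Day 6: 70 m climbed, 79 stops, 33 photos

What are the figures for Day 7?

M climbed — differences are 5, 8, 11, … (increasing by 3 each time): 15, 20, 28, 39, 53, 70 → 90.
Stops goes 44, 51, 58, 65, 72, 79 → 86 (+7 each step).
Photos: 8, 9, 12, 17, 24, 33 → 44 (differences are 1, 3, 5, … (increasing by 2 each time)).
Combining the parts gives 90 m climbed, 86 stops, 44 photos.

90 m climbed, 86 stops, 44 photos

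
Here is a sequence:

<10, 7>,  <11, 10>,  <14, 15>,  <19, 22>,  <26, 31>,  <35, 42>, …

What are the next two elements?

First coordinate — differences are 1, 3, 5, … (increasing by 2 each time): 10, 11, 14, 19, 26, 35 → 46 → 59.
For the second coordinate, differences are 3, 5, 7, … (increasing by 2 each time): 7, 10, 15, 22, 31, 42 → 55 → 70.
So the next two elements are <46, 55> and <59, 70>.

<46, 55>, <59, 70>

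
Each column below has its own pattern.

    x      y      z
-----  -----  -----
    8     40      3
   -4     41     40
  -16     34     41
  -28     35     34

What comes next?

Column x: −12 each step, so 8, -4, -16, -28 → -40.
Column y: alternating steps +1, −7, +1, −7, …; 40, 41, 34, 35 → 28.
For the column z, always the previous value of the column y: 3, 40, 41, 34 → 35.
So the next line is -40  28  35.

-40  28  35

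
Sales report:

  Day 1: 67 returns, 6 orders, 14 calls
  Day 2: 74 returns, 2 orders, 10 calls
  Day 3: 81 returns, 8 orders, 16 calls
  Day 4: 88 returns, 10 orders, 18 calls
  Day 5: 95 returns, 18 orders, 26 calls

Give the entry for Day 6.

Returns: +7 each step, so 67, 74, 81, 88, 95 → 102.
Orders: each term is the sum of the two before it, so 6, 2, 8, 10, 18 → 28.
Calls: always 8 more than the orders, so 14, 10, 16, 18, 26 → 36.
Combining the parts gives 102 returns, 28 orders, 36 calls.

102 returns, 28 orders, 36 calls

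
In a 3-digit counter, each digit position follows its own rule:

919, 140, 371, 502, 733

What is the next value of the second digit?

Second digit goes 1, 4, 7, 0, 3 → 6 (+3 each step, mod 10).

6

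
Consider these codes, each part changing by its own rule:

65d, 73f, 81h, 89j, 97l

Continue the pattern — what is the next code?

For the first component, +8 each step: 65, 73, 81, 89, 97 → 105.
Letter: d, f, h, j, l → n (letters move forward 2 places in the alphabet).
Combining the parts gives 105n.

105n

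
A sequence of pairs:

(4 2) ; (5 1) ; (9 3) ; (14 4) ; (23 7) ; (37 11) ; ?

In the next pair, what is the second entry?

18

First entry — each term is the sum of the two before it: 4, 5, 9, 14, 23, 37 → 60.
Second entry: each term is the sum of the two before it, so 2, 1, 3, 4, 7, 11 → 18.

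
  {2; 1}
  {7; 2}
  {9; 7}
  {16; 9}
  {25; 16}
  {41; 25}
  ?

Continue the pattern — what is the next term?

{66; 41}

First slot — each term is the sum of the two before it: 2, 7, 9, 16, 25, 41 → 66.
For the second slot, always the previous value of the first slot: 1, 2, 7, 9, 16, 25 → 41.
So the next term is {66; 41}.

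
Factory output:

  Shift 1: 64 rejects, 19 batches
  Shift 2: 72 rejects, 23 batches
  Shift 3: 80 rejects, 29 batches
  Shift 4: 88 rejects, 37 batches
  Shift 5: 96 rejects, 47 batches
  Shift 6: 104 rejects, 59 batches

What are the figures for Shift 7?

112 rejects, 73 batches

Rejects — +8 each step: 64, 72, 80, 88, 96, 104 → 112.
Batches: differences are 4, 6, 8, … (increasing by 2 each time), so 19, 23, 29, 37, 47, 59 → 73.
Combining the parts gives 112 rejects, 73 batches.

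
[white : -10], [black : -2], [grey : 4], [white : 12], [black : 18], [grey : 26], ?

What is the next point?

[white : 32]

Shade: white, black, grey, white, black, grey → white (repeats white → black → grey).
Second coordinate — alternating steps +8, +6, +8, +6, …: -10, -2, 4, 12, 18, 26 → 32.
Putting it together: [white : 32].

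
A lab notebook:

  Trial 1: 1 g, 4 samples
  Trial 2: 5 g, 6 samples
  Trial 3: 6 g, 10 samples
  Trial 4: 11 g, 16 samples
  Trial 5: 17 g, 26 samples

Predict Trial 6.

G: each term is the sum of the two before it; 1, 5, 6, 11, 17 → 28.
For the samples, each term is the sum of the two before it: 4, 6, 10, 16, 26 → 42.
Combining the parts gives 28 g, 42 samples.

28 g, 42 samples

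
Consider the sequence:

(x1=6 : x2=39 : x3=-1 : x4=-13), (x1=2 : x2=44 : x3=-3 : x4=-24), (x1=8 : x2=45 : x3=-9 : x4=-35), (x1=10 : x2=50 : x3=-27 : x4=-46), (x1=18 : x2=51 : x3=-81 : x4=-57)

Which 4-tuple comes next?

(x1=28 : x2=56 : x3=-243 : x4=-68)

X1 goes 6, 2, 8, 10, 18 → 28 (each term is the sum of the two before it).
X2 — alternating steps +5, +1, +5, +1, …: 39, 44, 45, 50, 51 → 56.
X3: ×3 each step; -1, -3, -9, -27, -81 → -243.
X4: −11 each step; -13, -24, -35, -46, -57 → -68.
So the next 4-tuple is (x1=28 : x2=56 : x3=-243 : x4=-68).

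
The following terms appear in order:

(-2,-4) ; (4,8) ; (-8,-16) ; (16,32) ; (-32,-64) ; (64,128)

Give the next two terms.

(-128,-256), (256,512)

First coordinate: ×(-2) each step; -2, 4, -8, 16, -32, 64 → -128 → 256.
Second coordinate: -4, 8, -16, 32, -64, 128 → -256 → 512 (always 2 × the first coordinate).
So the next two terms are (-128,-256) and (256,512).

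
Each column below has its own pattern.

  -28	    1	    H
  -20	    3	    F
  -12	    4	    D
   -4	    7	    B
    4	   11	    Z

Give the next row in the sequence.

12  18  X

First component goes -28, -20, -12, -4, 4 → 12 (+8 each step).
For the second component, each term is the sum of the two before it: 1, 3, 4, 7, 11 → 18.
For the letter, letters move back 2 places in the alphabet, wrapping A→Z: H, F, D, B, Z → X.
Combining the parts gives 12  18  X.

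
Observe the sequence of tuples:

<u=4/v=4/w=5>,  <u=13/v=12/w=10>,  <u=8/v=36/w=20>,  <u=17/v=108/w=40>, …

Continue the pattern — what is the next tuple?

<u=12/v=324/w=80>

U: alternating steps +9, −5, +9, −5, …, so 4, 13, 8, 17 → 12.
For the v, ×3 each step: 4, 12, 36, 108 → 324.
W: ×2 each step; 5, 10, 20, 40 → 80.
Putting it together: <u=12/v=324/w=80>.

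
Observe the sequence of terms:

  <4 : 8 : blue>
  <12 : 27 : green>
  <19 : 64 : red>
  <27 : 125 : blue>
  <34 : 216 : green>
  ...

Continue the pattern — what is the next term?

<42 : 343 : red>

First coordinate goes 4, 12, 19, 27, 34 → 42 (alternating steps +8, +7, +8, +7, …).
Second coordinate: 8, 27, 64, 125, 216 → 343 (perfect cubes: 2³, 3³, 4³, …).
Colour: blue, green, red, blue, green → red (repeats blue → green → red).
Combining the parts gives <42 : 343 : red>.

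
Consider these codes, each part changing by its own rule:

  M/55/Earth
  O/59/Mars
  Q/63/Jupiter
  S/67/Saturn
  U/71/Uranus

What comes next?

W/75/Neptune

Letter: letters move forward 2 places in the alphabet, so M, O, Q, S, U → W.
Second component goes 55, 59, 63, 67, 71 → 75 (+4 each step).
Planet — runs through the planets Mercury→Neptune: Earth, Mars, Jupiter, Saturn, Uranus → Neptune.
Combining the parts gives W/75/Neptune.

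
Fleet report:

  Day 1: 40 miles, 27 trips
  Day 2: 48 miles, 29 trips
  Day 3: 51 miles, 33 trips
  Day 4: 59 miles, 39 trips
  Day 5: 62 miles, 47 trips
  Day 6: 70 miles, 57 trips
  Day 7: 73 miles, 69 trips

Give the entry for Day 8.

Miles — alternating steps +8, +3, +8, +3, …: 40, 48, 51, 59, 62, 70, 73 → 81.
Trips: differences are 2, 4, 6, … (increasing by 2 each time); 27, 29, 33, 39, 47, 57, 69 → 83.
So the next line is 81 miles, 83 trips.

81 miles, 83 trips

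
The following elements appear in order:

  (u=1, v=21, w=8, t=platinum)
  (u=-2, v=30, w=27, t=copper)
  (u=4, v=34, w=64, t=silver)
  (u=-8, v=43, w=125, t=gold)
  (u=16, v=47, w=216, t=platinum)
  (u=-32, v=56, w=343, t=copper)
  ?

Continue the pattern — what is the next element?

(u=64, v=60, w=512, t=silver)

U goes 1, -2, 4, -8, 16, -32 → 64 (×(-2) each step).
For the v, alternating steps +9, +4, +9, +4, …: 21, 30, 34, 43, 47, 56 → 60.
W: perfect cubes: 2³, 3³, 4³, …, so 8, 27, 64, 125, 216, 343 → 512.
For the t, repeats platinum → copper → silver → gold: platinum, copper, silver, gold, platinum, copper → silver.
Putting it together: (u=64, v=60, w=512, t=silver).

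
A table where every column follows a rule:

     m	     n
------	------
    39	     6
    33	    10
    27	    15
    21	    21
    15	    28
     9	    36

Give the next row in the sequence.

Column m: 39, 33, 27, 21, 15, 9 → 3 (−6 each step).
Column n: differences are 4, 5, 6, … (increasing by 1 each time), so 6, 10, 15, 21, 28, 36 → 45.
Putting it together: 3  45.

3  45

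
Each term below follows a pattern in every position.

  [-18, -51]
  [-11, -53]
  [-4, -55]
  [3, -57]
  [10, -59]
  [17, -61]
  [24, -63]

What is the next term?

First coordinate: +7 each step; -18, -11, -4, 3, 10, 17, 24 → 31.
Second coordinate: −2 each step, so -51, -53, -55, -57, -59, -61, -63 → -65.
Combining the parts gives [31, -65].

[31, -65]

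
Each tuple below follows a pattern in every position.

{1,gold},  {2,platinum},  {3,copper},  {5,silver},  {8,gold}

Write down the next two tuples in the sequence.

First coordinate: each term is the sum of the two before it, so 1, 2, 3, 5, 8 → 13 → 21.
Metal goes gold, platinum, copper, silver, gold → platinum → copper (repeats gold → platinum → copper → silver).
Putting the parts together: {13,platinum} and then {21,copper}.

{13,platinum}, {21,copper}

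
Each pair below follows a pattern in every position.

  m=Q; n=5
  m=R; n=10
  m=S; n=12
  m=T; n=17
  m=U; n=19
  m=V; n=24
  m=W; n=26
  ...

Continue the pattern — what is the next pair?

m=X; n=31

M: letters move forward 1 place in the alphabet, so Q, R, S, T, U, V, W → X.
For the n, alternating steps +5, +2, +5, +2, …: 5, 10, 12, 17, 19, 24, 26 → 31.
So the next pair is m=X; n=31.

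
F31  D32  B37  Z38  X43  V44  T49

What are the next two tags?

R50 then P55

Letter goes F, D, B, Z, X, V, T → R → P (letters move back 2 places in the alphabet, wrapping A→Z).
For the second component, alternating steps +1, +5, +1, +5, …: 31, 32, 37, 38, 43, 44, 49 → 50 → 55.
Putting the parts together: R50 and then P55.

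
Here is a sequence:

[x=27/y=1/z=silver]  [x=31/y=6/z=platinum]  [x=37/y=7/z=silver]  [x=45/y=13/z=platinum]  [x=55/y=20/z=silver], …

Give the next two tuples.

[x=67/y=33/z=platinum], [x=81/y=53/z=silver]

X — differences are 4, 6, 8, … (increasing by 2 each time): 27, 31, 37, 45, 55 → 67 → 81.
Y: each term is the sum of the two before it; 1, 6, 7, 13, 20 → 33 → 53.
Z goes silver, platinum, silver, platinum, silver → platinum → silver (alternates silver ↔ platinum).
Putting the parts together: [x=67/y=33/z=platinum] and then [x=81/y=53/z=silver].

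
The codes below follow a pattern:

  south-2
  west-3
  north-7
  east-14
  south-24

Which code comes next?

west-37

Direction: repeats south → west → north → east; south, west, north, east, south → west.
For the second component, differences are 1, 4, 7, … (increasing by 3 each time): 2, 3, 7, 14, 24 → 37.
So the next code is west-37.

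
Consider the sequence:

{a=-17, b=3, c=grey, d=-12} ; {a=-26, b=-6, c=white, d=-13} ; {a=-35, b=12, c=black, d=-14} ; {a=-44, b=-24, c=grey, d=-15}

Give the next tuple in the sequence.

{a=-53, b=48, c=white, d=-16}

A — −9 each step: -17, -26, -35, -44 → -53.
B: ×(-2) each step, so 3, -6, 12, -24 → 48.
For the c, repeats grey → white → black: grey, white, black, grey → white.
D: -12, -13, -14, -15 → -16 (−1 each step).
Combining the parts gives {a=-53, b=48, c=white, d=-16}.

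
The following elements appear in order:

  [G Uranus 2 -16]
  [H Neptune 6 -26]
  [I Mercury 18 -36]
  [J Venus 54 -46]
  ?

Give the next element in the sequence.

Letter: G, H, I, J → K (letters move forward 1 place in the alphabet).
Planet: runs through the planets Mercury→Neptune, so Uranus, Neptune, Mercury, Venus → Earth.
Third coordinate: ×3 each step; 2, 6, 18, 54 → 162.
Fourth coordinate: −10 each step, so -16, -26, -36, -46 → -56.
Putting it together: [K Earth 162 -56].

[K Earth 162 -56]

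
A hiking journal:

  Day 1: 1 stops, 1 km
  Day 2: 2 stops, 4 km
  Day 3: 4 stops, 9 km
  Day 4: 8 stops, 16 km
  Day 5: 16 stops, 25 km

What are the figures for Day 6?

32 stops, 36 km

Stops goes 1, 2, 4, 8, 16 → 32 (×2 each step).
Km goes 1, 4, 9, 16, 25 → 36 (perfect squares: 1², 2², 3², …).
So the next record is 32 stops, 36 km.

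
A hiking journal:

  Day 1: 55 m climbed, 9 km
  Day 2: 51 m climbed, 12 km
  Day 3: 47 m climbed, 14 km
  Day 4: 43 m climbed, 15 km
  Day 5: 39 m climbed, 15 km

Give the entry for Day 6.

35 m climbed, 14 km

M climbed: −4 each step, so 55, 51, 47, 43, 39 → 35.
For the km, differences are 3, 2, 1, … (decreasing by 1 each time): 9, 12, 14, 15, 15 → 14.
So the next row is 35 m climbed, 14 km.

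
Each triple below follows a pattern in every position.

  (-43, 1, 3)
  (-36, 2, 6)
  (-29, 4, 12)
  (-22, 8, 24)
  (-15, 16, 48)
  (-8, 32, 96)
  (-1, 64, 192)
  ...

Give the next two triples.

(6, 128, 384), (13, 256, 768)

First part: -43, -36, -29, -22, -15, -8, -1 → 6 → 13 (+7 each step).
Second part — ×2 each step: 1, 2, 4, 8, 16, 32, 64 → 128 → 256.
For the third part, ×2 each step: 3, 6, 12, 24, 48, 96, 192 → 384 → 768.
Putting the parts together: (6, 128, 384) and then (13, 256, 768).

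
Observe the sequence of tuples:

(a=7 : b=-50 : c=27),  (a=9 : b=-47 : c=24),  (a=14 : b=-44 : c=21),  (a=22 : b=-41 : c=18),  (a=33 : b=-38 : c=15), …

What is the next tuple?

A goes 7, 9, 14, 22, 33 → 47 (differences are 2, 5, 8, … (increasing by 3 each time)).
B goes -50, -47, -44, -41, -38 → -35 (+3 each step).
C — together with the b always sums to -23: 27, 24, 21, 18, 15 → 12.
Putting it together: (a=47 : b=-35 : c=12).

(a=47 : b=-35 : c=12)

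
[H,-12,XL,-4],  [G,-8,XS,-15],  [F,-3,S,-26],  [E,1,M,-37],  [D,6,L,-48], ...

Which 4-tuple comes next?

[C,10,XL,-59]

Letter: letters move back 1 place in the alphabet; H, G, F, E, D → C.
Second value: -12, -8, -3, 1, 6 → 10 (alternating steps +4, +5, +4, +5, …).
Size: runs through clothing sizes XS→XL, so XL, XS, S, M, L → XL.
Fourth value goes -4, -15, -26, -37, -48 → -59 (−11 each step).
Combining the parts gives [C,10,XL,-59].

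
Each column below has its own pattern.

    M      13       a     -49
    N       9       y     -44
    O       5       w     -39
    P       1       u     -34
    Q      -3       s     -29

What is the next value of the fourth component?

First letter: letters move forward 1 place in the alphabet, so M, N, O, P, Q → R.
Second component: 13, 9, 5, 1, -3 → -7 (−4 each step).
Second letter: a, y, w, u, s → q (letters move back 2 places in the alphabet, wrapping A→Z).
Fourth component: +5 each step; -49, -44, -39, -34, -29 → -24.

-24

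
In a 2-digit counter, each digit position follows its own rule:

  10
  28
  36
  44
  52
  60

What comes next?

For the first digit, +1 each step, mod 10: 1, 2, 3, 4, 5, 6 → 7.
Second digit goes 0, 8, 6, 4, 2, 0 → 8 (−2 each step, mod 10).
Combining the parts gives 78.

78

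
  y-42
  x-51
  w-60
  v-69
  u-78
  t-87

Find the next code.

Letter — letters move back 1 place in the alphabet: y, x, w, v, u, t → s.
For the second component, +9 each step: 42, 51, 60, 69, 78, 87 → 96.
So the next code is s-96.

s-96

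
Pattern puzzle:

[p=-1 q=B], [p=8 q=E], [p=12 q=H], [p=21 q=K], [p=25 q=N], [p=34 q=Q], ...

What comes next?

P: alternating steps +9, +4, +9, +4, …; -1, 8, 12, 21, 25, 34 → 38.
Q — letters move forward 3 places in the alphabet: B, E, H, K, N, Q → T.
Combining the parts gives [p=38 q=T].

[p=38 q=T]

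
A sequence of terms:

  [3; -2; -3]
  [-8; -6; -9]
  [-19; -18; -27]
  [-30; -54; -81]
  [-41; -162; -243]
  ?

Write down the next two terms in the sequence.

[-52; -486; -729], [-63; -1458; -2187]

For the first entry, −11 each step: 3, -8, -19, -30, -41 → -52 → -63.
Second entry: ×3 each step; -2, -6, -18, -54, -162 → -486 → -1458.
Third entry — ×3 each step: -3, -9, -27, -81, -243 → -729 → -2187.
So the next two terms are [-52; -486; -729] and [-63; -1458; -2187].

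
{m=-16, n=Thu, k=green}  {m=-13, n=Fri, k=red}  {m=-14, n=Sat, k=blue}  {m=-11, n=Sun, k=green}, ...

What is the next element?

{m=-12, n=Mon, k=red}

For the m, alternating steps +3, −1, +3, −1, …: -16, -13, -14, -11 → -12.
For the n, runs through the weekdays Mon→Sun: Thu, Fri, Sat, Sun → Mon.
K: green, red, blue, green → red (repeats green → red → blue).
Combining the parts gives {m=-12, n=Mon, k=red}.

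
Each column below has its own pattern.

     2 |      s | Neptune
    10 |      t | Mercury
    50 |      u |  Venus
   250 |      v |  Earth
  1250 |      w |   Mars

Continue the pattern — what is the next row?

6250  x  Jupiter

First component — ×5 each step: 2, 10, 50, 250, 1250 → 6250.
Letter goes s, t, u, v, w → x (letters move forward 1 place in the alphabet).
Planet: runs through the planets Mercury→Neptune; Neptune, Mercury, Venus, Earth, Mars → Jupiter.
Combining the parts gives 6250  x  Jupiter.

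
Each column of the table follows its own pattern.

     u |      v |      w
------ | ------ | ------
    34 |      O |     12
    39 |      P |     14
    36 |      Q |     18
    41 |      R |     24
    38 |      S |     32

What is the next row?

Column u: alternating steps +5, −3, +5, −3, …; 34, 39, 36, 41, 38 → 43.
Column v goes O, P, Q, R, S → T (letters move forward 1 place in the alphabet).
Column w — differences are 2, 4, 6, … (increasing by 2 each time): 12, 14, 18, 24, 32 → 42.
Combining the parts gives 43  T  42.

43  T  42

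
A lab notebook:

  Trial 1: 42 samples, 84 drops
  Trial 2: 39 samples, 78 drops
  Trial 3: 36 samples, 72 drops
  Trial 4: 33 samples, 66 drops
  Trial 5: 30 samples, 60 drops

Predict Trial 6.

27 samples, 54 drops

Samples — −3 each step: 42, 39, 36, 33, 30 → 27.
Drops: always 2 × the samples, so 84, 78, 72, 66, 60 → 54.
Putting it together: 27 samples, 54 drops.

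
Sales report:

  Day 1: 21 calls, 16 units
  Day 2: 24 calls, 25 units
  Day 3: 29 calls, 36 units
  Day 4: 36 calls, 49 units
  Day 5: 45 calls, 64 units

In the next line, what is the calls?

56

Calls: differences are 3, 5, 7, … (increasing by 2 each time), so 21, 24, 29, 36, 45 → 56.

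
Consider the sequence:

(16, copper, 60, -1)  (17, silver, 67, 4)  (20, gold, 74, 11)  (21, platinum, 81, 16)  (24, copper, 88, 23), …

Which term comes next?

(25, silver, 95, 28)

First entry goes 16, 17, 20, 21, 24 → 25 (alternating steps +1, +3, +1, +3, …).
Metal: repeats copper → silver → gold → platinum; copper, silver, gold, platinum, copper → silver.
For the third entry, +7 each step: 60, 67, 74, 81, 88 → 95.
Fourth entry — alternating steps +5, +7, +5, +7, …: -1, 4, 11, 16, 23 → 28.
Putting it together: (25, silver, 95, 28).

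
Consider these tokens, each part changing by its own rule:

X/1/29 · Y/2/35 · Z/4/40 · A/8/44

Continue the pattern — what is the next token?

Letter goes X, Y, Z, A → B (letters move forward 1 place in the alphabet, wrapping Z→A).
Second component — ×2 each step: 1, 2, 4, 8 → 16.
Third component: 29, 35, 40, 44 → 47 (differences are 6, 5, 4, … (decreasing by 1 each time)).
Combining the parts gives B/16/47.

B/16/47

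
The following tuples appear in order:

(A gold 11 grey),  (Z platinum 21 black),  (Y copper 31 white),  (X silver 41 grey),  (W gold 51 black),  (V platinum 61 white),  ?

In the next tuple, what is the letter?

Letter: A, Z, Y, X, W, V → U (letters move back 1 place in the alphabet, wrapping A→Z).

U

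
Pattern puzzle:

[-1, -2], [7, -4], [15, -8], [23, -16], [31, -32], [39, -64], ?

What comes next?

[47, -128]

First component: +8 each step; -1, 7, 15, 23, 31, 39 → 47.
Second component: ×2 each step; -2, -4, -8, -16, -32, -64 → -128.
Combining the parts gives [47, -128].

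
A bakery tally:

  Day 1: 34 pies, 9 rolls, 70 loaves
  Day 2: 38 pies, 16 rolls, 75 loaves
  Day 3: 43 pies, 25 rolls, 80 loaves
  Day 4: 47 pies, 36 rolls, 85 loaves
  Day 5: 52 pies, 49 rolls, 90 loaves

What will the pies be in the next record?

56

Pies: alternating steps +4, +5, +4, +5, …; 34, 38, 43, 47, 52 → 56.
Rolls — perfect squares: 3², 4², 5², …: 9, 16, 25, 36, 49 → 64.
Loaves — +5 each step: 70, 75, 80, 85, 90 → 95.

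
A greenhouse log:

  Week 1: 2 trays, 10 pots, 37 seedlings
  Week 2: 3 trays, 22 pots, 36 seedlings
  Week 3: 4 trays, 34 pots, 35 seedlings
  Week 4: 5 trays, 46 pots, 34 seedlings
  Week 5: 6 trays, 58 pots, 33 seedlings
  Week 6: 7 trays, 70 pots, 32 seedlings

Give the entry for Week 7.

8 trays, 82 pots, 31 seedlings

Trays: +1 each step, so 2, 3, 4, 5, 6, 7 → 8.
Pots goes 10, 22, 34, 46, 58, 70 → 82 (+12 each step).
Seedlings: together with the trays always sums to 39; 37, 36, 35, 34, 33, 32 → 31.
Putting it together: 8 trays, 82 pots, 31 seedlings.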